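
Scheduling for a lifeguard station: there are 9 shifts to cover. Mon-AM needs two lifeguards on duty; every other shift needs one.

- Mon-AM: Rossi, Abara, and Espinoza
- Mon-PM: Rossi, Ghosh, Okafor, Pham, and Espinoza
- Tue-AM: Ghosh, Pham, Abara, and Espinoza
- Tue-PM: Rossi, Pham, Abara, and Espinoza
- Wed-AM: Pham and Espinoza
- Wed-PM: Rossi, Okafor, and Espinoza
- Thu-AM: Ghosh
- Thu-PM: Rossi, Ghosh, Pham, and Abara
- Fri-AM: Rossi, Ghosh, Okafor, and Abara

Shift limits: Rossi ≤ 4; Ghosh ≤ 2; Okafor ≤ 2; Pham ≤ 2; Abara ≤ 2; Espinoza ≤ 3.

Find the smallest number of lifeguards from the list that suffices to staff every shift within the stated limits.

10 slots to fill and no one can take more than 4, so at least ⌈10/4⌉ = 3 lifeguards are needed.
Any 3 lifeguards together have capacity at most 4+3+2 = 9 < 10 slots, so 3 can never suffice.
Rossi, Ghosh, Okafor, and Espinoza alone can cover everything: Mon-AM→Rossi+Espinoza, Mon-PM→Okafor, Tue-AM→Ghosh, Tue-PM→Rossi, Wed-AM→Espinoza, Wed-PM→Rossi, Thu-AM→Ghosh, Thu-PM→Rossi, Fri-AM→Okafor.

4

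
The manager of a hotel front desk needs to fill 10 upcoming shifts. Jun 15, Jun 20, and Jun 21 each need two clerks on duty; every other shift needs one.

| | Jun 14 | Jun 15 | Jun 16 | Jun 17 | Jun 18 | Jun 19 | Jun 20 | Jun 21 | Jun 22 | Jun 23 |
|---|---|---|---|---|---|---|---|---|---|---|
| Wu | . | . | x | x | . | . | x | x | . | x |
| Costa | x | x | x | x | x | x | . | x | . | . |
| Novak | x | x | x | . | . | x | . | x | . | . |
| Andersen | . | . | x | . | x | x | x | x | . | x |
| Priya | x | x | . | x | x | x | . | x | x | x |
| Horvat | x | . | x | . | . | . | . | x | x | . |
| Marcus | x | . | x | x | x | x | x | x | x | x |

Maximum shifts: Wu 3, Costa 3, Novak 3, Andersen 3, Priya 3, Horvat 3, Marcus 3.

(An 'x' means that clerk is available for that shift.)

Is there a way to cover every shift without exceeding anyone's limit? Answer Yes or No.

One valid schedule: Jun 14→Costa, Jun 15→Costa+Novak, Jun 16→Novak, Jun 17→Wu, Jun 18→Costa, Jun 19→Novak, Jun 20→Wu+Andersen, Jun 21→Andersen+Priya, Jun 22→Priya, Jun 23→Wu.
Loads: Wu 3/3, Costa 3/3, Novak 3/3, Andersen 2/3, Priya 2/3, Horvat 0/3, Marcus 0/3 — all within limits.

Yes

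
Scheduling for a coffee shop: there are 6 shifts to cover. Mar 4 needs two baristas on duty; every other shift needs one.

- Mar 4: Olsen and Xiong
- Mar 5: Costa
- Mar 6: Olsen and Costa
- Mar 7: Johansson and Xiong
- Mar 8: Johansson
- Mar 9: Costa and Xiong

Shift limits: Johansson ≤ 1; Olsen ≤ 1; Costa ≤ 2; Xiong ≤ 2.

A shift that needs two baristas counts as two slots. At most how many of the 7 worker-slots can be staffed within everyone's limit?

6

Total capacity across all baristas is 1+1+2+2 = 6, and 7 slots are needed, so at most 6 can be filled.
An assignment achieving 6: Mar 4→Olsen+Xiong, Mar 5→Costa, Mar 6→Costa, Mar 7→Xiong, Mar 8→Johansson.
Loads: Johansson 1/1, Olsen 1/1, Costa 2/2, Xiong 2/2.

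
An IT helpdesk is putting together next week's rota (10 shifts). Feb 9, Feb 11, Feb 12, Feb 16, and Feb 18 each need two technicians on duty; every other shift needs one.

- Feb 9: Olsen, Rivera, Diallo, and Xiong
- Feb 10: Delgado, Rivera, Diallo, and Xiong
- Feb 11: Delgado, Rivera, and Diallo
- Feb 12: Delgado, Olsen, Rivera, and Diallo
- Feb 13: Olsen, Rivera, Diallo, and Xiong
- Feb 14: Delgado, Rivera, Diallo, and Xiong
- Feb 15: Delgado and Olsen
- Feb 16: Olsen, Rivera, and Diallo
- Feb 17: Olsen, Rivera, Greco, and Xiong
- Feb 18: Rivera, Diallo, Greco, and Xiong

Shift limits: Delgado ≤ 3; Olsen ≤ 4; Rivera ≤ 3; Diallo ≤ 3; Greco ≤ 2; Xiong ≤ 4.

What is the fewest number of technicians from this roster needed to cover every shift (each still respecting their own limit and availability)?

5

15 slots to fill and no one can take more than 4, so at least ⌈15/4⌉ = 4 technicians are needed.
Any 4 technicians together have capacity at most 4+4+3+3 = 14 < 15 slots, so 4 can never suffice.
Delgado, Olsen, Rivera, Diallo, and Greco alone can cover everything: Feb 9→Olsen+Rivera, Feb 10→Delgado, Feb 11→Delgado+Rivera, Feb 12→Olsen+Diallo, Feb 13→Olsen, Feb 14→Rivera, Feb 15→Delgado, Feb 16→Olsen+Diallo, Feb 17→Greco, Feb 18→Diallo+Greco.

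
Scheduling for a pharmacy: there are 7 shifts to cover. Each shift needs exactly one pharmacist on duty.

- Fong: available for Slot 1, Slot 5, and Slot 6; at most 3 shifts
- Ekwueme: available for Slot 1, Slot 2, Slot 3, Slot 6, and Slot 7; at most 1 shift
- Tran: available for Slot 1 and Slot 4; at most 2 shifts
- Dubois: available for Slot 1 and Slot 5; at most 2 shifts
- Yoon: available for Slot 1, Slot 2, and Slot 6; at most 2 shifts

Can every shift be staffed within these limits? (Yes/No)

Total capacity is 10 and 7 slots are needed, so capacity alone doesn't rule it out.
Shifts {Slot 3, Slot 7} need 2 worker-slots in total, but the pharmacists available for any of those shifts (Ekwueme) can supply at most 1 among them. So no valid schedule exists.

No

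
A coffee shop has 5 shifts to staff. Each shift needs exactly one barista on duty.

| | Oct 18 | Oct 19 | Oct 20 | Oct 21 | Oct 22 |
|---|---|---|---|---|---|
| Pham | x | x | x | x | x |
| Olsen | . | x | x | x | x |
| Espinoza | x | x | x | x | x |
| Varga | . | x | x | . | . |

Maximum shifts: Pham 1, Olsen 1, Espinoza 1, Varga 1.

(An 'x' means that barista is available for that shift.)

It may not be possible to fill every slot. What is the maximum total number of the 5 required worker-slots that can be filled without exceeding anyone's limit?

4

Total capacity across all baristas is 1+1+1+1 = 4, and 5 slots are needed, so at most 4 can be filled.
An assignment achieving 4: Oct 18→Pham, Oct 19→Varga, Oct 21→Olsen, Oct 22→Espinoza.
Loads: Pham 1/1, Olsen 1/1, Espinoza 1/1, Varga 1/1.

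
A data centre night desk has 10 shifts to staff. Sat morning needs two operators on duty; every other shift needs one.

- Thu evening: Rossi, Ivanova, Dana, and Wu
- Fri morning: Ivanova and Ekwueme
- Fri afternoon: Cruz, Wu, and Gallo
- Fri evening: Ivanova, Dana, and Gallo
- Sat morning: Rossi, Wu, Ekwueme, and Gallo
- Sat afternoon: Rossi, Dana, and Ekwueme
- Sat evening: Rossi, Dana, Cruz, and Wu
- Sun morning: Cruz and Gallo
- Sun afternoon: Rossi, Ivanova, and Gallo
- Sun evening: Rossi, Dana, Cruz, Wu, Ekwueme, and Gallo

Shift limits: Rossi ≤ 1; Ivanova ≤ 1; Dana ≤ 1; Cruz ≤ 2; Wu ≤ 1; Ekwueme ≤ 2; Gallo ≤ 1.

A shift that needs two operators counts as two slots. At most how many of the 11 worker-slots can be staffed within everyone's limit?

Total capacity across all operators is 1+1+1+2+1+2+1 = 9, and 11 slots are needed, so at most 9 can be filled.
An assignment achieving 9: Thu evening→Wu, Fri morning→Ivanova, Fri afternoon→Cruz, Fri evening→Dana, Sat morning→Ekwueme, Sat afternoon→Rossi, Sun morning→Cruz, Sun afternoon→Gallo, Sun evening→Ekwueme.
Loads: Rossi 1/1, Ivanova 1/1, Dana 1/1, Cruz 2/2, Wu 1/1, Ekwueme 2/2, Gallo 1/1.

9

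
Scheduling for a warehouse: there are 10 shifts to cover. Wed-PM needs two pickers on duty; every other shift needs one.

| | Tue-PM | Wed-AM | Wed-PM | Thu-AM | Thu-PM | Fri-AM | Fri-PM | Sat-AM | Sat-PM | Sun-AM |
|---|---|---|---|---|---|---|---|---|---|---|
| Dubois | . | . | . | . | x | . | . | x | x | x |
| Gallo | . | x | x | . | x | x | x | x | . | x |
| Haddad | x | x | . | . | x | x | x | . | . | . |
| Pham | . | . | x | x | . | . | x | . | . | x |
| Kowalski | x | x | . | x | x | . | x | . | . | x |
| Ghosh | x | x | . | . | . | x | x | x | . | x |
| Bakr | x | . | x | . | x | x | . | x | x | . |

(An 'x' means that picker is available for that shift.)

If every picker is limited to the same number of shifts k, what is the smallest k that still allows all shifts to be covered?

With 7 pickers and 11 worker-slots to fill, someone must work at least ⌈11/7⌉ = 2 shifts, so k ≥ 2.
k = 2 works: Tue-PM→Haddad, Wed-AM→Gallo, Wed-PM→Gallo+Pham, Thu-AM→Pham, Thu-PM→Kowalski, Fri-AM→Haddad, Fri-PM→Kowalski, Sat-AM→Dubois, Sat-PM→Dubois, Sun-AM→Ghosh.
Loads: Dubois 2, Gallo 2, Haddad 2, Pham 2, Kowalski 2, Ghosh 1, Bakr 0 — all ≤ 2.

2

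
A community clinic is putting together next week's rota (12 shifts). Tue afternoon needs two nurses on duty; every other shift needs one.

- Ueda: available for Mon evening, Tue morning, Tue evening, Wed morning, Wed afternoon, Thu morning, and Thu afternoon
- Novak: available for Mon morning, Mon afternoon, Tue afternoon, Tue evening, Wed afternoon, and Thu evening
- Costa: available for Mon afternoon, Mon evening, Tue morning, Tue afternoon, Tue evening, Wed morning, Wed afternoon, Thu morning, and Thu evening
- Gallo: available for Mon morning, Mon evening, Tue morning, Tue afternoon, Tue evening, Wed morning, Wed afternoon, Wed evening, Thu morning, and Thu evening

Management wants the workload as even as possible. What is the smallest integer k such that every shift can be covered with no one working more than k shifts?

4

With 4 nurses and 13 worker-slots to fill, someone must work at least ⌈13/4⌉ = 4 shifts, so k ≥ 4.
k = 4 works: Mon morning→Novak, Mon afternoon→Novak, Mon evening→Ueda, Tue morning→Ueda, Tue afternoon→Novak+Costa, Tue evening→Costa, Wed morning→Ueda, Wed afternoon→Costa, Wed evening→Gallo, Thu morning→Costa, Thu afternoon→Ueda, Thu evening→Novak.
Loads: Ueda 4, Novak 4, Costa 4, Gallo 1 — all ≤ 4.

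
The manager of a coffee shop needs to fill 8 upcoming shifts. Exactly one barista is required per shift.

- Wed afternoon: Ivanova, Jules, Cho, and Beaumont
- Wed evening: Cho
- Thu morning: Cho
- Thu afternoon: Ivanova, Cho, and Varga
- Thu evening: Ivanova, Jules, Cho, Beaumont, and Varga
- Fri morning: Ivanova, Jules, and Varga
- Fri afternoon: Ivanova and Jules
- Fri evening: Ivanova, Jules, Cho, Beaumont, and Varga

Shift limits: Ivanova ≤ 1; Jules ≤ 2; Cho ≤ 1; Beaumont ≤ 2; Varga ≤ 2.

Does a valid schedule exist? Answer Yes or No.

Total capacity is 8 and 8 slots are needed, so capacity alone doesn't rule it out.
Shifts {Wed evening, Thu morning} need 2 worker-slots in total, but the baristas available for any of those shifts (Cho) can supply at most 1 among them. So no valid schedule exists.

No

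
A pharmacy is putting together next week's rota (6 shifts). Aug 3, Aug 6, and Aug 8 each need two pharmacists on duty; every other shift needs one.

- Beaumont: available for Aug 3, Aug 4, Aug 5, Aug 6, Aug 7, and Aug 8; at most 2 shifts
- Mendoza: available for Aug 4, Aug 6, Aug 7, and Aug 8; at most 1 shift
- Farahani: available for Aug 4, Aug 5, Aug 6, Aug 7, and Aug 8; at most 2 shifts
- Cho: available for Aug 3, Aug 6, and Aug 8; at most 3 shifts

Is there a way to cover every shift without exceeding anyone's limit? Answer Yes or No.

No

Total capacity is 2+1+2+3 = 8 but 9 worker-slots are needed — infeasible.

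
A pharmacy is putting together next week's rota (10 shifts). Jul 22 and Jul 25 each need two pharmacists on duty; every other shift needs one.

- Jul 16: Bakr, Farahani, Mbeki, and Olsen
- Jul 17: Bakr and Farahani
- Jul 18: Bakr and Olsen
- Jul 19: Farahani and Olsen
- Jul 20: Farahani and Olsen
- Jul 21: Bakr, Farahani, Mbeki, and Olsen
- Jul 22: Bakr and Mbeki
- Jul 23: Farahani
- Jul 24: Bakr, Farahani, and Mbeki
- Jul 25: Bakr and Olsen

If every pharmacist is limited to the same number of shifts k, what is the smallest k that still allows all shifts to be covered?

With 4 pharmacists and 12 worker-slots to fill, someone must work at least ⌈12/4⌉ = 3 shifts, so k ≥ 3.
k = 3 works: Jul 16→Mbeki, Jul 17→Bakr, Jul 18→Olsen, Jul 19→Farahani, Jul 20→Farahani, Jul 21→Olsen, Jul 22→Bakr+Mbeki, Jul 23→Farahani, Jul 24→Mbeki, Jul 25→Bakr+Olsen.
Loads: Bakr 3, Farahani 3, Mbeki 3, Olsen 3 — all ≤ 3.

3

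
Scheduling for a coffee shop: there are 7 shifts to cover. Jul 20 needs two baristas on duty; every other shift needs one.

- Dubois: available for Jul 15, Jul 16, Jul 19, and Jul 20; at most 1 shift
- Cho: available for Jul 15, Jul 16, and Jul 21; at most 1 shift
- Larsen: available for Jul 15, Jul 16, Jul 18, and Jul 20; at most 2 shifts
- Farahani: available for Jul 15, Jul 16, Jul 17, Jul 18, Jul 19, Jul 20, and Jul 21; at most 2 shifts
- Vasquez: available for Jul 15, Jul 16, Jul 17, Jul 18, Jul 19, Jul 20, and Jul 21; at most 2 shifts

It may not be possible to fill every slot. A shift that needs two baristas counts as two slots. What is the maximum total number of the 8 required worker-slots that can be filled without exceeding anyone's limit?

Total capacity across all baristas is 1+1+2+2+2 = 8, and 8 slots are needed, so at most 8 can be filled.
An assignment achieving 8: Jul 15→Vasquez, Jul 16→Vasquez, Jul 17→Farahani, Jul 18→Larsen, Jul 19→Dubois, Jul 20→Larsen+Farahani, Jul 21→Cho.
Loads: Dubois 1/1, Cho 1/1, Larsen 2/2, Farahani 2/2, Vasquez 2/2.

8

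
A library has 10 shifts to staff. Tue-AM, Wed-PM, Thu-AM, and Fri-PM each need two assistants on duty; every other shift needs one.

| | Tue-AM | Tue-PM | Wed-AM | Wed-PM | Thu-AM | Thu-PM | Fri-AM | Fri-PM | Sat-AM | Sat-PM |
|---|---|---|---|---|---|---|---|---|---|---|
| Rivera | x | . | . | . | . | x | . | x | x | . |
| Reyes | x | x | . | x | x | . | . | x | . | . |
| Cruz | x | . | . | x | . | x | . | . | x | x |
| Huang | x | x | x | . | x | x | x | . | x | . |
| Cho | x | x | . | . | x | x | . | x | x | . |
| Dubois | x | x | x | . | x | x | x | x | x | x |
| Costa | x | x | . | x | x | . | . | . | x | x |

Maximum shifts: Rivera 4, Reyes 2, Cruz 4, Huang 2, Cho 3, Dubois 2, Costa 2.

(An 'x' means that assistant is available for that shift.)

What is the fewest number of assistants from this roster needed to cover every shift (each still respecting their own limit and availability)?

14 slots to fill and no one can take more than 4, so at least ⌈14/4⌉ = 4 assistants are needed.
Any 4 assistants together have capacity at most 4+4+3+2 = 13 < 14 slots, so 4 can never suffice.
Rivera, Reyes, Cruz, Huang, and Cho alone can cover everything: Tue-AM→Rivera+Cruz, Tue-PM→Cho, Wed-AM→Huang, Wed-PM→Reyes+Cruz, Thu-AM→Reyes+Cho, Thu-PM→Rivera, Fri-AM→Huang, Fri-PM→Rivera+Cho, Sat-AM→Rivera, Sat-PM→Cruz.

5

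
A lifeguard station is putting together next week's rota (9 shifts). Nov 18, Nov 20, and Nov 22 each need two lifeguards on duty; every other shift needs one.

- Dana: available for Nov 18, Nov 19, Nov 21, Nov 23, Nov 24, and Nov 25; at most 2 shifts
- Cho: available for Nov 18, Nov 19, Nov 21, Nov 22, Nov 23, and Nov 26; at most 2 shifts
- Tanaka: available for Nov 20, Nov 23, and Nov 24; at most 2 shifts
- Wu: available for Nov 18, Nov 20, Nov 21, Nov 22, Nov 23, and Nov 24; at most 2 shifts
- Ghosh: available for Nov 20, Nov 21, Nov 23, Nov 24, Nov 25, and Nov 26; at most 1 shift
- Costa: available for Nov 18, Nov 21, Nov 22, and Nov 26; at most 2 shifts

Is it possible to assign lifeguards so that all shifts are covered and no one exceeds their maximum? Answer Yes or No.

No

Total capacity is 2+2+2+2+1+2 = 11 but 12 worker-slots are needed — infeasible.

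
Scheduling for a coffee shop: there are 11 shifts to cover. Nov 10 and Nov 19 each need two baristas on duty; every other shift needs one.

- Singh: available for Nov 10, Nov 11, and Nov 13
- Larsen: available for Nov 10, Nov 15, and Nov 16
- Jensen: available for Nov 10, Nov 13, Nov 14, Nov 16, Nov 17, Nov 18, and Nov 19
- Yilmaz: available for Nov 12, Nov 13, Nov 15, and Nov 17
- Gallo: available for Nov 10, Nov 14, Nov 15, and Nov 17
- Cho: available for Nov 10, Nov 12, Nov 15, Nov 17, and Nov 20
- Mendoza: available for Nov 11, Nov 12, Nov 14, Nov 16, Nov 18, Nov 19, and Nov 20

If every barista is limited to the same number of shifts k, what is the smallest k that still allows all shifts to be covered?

2

With 7 baristas and 13 worker-slots to fill, someone must work at least ⌈13/7⌉ = 2 shifts, so k ≥ 2.
k = 2 works: Nov 10→Gallo+Cho, Nov 11→Singh, Nov 12→Yilmaz, Nov 13→Singh, Nov 14→Gallo, Nov 15→Larsen, Nov 16→Larsen, Nov 17→Yilmaz, Nov 18→Jensen, Nov 19→Jensen+Mendoza, Nov 20→Cho.
Loads: Singh 2, Larsen 2, Jensen 2, Yilmaz 2, Gallo 2, Cho 2, Mendoza 1 — all ≤ 2.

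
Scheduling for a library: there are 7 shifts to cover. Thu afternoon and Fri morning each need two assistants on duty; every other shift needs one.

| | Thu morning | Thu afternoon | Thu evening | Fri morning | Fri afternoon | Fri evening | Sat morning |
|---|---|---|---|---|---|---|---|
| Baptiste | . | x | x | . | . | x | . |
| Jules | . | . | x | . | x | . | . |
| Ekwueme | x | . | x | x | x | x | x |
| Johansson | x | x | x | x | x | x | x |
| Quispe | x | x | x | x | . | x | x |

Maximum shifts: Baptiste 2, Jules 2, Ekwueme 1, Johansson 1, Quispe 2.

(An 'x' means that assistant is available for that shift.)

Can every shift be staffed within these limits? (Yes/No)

No

Shifts {Thu morning, Thu afternoon, Fri morning, Sat morning} need 6 worker-slots in total, but the assistants available for any of those shifts (Baptiste, Ekwueme, Johansson, and Quispe) can supply at most 5 among them. So no valid schedule exists.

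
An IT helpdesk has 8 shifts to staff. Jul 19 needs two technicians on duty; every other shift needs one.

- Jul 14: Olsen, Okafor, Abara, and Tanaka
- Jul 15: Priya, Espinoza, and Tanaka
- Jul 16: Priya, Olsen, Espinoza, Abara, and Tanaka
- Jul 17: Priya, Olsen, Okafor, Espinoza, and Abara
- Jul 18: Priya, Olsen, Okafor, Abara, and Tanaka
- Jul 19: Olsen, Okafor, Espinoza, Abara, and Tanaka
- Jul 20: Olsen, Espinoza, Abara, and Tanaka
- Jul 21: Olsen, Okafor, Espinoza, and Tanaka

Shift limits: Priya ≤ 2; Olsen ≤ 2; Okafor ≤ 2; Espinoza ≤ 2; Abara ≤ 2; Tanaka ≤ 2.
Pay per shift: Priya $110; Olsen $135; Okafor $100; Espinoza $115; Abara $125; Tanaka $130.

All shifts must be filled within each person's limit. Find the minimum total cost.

$1030

Picking the cheapest available technician for each shift independently would cost $950, but that ignores the shift limits.
An optimal schedule: Jul 14→Okafor, Jul 15→Priya, Jul 16→Priya, Jul 17→Espinoza, Jul 18→Abara, Jul 19→Abara+Tanaka, Jul 20→Espinoza, Jul 21→Okafor.
Total: 100 + 110 + 110 + 115 + 125 + 125 + 130 + 115 + 100 = $1030.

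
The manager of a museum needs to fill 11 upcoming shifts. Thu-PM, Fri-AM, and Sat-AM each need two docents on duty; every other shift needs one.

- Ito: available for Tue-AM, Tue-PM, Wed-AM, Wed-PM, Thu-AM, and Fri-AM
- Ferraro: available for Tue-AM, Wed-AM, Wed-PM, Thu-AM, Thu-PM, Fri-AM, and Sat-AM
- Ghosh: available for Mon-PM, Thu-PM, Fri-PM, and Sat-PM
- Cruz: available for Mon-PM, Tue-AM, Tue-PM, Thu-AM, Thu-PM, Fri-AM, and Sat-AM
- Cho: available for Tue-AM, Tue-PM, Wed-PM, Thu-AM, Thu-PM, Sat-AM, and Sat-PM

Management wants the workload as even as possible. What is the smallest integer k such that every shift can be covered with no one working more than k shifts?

3

With 5 docents and 14 worker-slots to fill, someone must work at least ⌈14/5⌉ = 3 shifts, so k ≥ 3.
k = 3 works: Mon-PM→Ghosh, Tue-AM→Ferraro, Tue-PM→Ito, Wed-AM→Ito, Wed-PM→Ito, Thu-AM→Cho, Thu-PM→Cruz+Cho, Fri-AM→Ferraro+Cruz, Fri-PM→Ghosh, Sat-AM→Ferraro+Cruz, Sat-PM→Ghosh.
Loads: Ito 3, Ferraro 3, Ghosh 3, Cruz 3, Cho 2 — all ≤ 3.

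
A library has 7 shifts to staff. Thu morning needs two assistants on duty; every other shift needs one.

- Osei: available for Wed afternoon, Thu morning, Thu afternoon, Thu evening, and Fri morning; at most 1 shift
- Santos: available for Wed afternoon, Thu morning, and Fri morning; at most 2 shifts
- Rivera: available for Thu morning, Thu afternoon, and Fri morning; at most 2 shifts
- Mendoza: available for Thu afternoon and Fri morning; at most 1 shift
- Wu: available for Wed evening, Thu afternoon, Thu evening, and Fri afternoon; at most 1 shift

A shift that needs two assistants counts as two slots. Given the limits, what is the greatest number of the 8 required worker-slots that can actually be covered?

Total capacity across all assistants is 1+2+2+1+1 = 7, and 8 slots are needed, so at most 7 can be filled.
An assignment achieving 7: Wed afternoon→Santos, Wed evening→Wu, Thu morning→Santos+Rivera, Thu afternoon→Rivera, Thu evening→Osei, Fri morning→Mendoza.
Loads: Osei 1/1, Santos 2/2, Rivera 2/2, Mendoza 1/1, Wu 1/1.

7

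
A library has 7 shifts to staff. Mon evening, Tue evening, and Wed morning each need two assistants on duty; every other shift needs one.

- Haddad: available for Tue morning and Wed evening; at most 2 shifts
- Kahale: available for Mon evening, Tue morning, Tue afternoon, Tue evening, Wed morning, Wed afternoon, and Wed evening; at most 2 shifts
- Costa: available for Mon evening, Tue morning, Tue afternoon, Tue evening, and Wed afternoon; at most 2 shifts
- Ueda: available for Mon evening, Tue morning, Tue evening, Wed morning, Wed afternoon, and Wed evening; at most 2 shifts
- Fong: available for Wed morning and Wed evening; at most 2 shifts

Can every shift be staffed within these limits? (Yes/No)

Total capacity is 10 and 10 slots are needed, so capacity alone doesn't rule it out.
Shifts {Mon evening, Tue afternoon, Tue evening, Wed morning, Wed afternoon} need 8 worker-slots in total, but the assistants available for any of those shifts (Kahale, Costa, Ueda, and Fong) can supply at most 7 among them. So no valid schedule exists.

No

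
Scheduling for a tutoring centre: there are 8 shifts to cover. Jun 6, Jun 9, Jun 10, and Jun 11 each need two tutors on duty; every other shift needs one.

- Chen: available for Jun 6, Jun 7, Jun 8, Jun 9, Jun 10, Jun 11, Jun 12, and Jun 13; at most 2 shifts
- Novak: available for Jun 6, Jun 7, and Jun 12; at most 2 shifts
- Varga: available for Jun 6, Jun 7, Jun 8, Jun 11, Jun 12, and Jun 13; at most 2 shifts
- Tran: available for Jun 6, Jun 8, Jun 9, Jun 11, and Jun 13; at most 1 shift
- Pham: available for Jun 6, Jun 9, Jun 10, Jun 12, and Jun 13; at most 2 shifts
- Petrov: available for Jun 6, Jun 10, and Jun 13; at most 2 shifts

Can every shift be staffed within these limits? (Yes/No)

Total capacity is 2+2+2+1+2+2 = 11 but 12 worker-slots are needed — infeasible.

No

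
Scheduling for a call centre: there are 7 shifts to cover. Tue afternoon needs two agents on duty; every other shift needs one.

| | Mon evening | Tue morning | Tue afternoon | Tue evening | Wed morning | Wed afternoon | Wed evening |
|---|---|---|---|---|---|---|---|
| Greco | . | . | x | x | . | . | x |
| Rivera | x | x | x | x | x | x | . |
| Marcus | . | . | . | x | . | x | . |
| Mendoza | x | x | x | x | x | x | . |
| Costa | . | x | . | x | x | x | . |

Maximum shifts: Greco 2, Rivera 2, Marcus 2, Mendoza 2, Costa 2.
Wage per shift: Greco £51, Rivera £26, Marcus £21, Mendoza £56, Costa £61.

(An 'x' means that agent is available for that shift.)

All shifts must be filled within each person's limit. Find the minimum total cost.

Wed evening can only be covered by Greco, so that assignment is forced.
Picking the cheapest available agent for each shift independently would cost £248, but that ignores the shift limits.
An optimal schedule: Mon evening→Rivera, Tue morning→Rivera, Tue afternoon→Greco+Mendoza, Tue evening→Marcus, Wed morning→Mendoza, Wed afternoon→Marcus, Wed evening→Greco.
Total: 26 + 26 + 51 + 56 + 21 + 56 + 21 + 51 = £308.

£308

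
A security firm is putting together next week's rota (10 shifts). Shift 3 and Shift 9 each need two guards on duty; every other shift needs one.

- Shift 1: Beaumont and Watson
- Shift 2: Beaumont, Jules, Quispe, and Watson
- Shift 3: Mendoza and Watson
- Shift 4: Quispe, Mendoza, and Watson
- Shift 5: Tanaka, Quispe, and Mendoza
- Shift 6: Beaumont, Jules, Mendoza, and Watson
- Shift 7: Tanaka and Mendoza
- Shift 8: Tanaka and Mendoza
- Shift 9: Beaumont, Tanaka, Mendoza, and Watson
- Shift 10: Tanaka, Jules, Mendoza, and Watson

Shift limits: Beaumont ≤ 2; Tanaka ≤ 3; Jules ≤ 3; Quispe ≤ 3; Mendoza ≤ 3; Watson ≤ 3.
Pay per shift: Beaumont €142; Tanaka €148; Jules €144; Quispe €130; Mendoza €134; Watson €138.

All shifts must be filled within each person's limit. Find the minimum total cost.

€1634

Shift 3 can only be covered by Mendoza and Watson, so that assignment is forced.
Picking the cheapest available guard for each shift independently would cost €1608, but that ignores the shift limits.
An optimal schedule: Shift 1→Watson, Shift 2→Quispe, Shift 3→Mendoza+Watson, Shift 4→Quispe, Shift 5→Quispe, Shift 6→Beaumont, Shift 7→Mendoza, Shift 8→Mendoza, Shift 9→Watson+Beaumont, Shift 10→Jules.
Total: 138 + 130 + 134 + 138 + 130 + 130 + 142 + 134 + 134 + 138 + 142 + 144 = €1634.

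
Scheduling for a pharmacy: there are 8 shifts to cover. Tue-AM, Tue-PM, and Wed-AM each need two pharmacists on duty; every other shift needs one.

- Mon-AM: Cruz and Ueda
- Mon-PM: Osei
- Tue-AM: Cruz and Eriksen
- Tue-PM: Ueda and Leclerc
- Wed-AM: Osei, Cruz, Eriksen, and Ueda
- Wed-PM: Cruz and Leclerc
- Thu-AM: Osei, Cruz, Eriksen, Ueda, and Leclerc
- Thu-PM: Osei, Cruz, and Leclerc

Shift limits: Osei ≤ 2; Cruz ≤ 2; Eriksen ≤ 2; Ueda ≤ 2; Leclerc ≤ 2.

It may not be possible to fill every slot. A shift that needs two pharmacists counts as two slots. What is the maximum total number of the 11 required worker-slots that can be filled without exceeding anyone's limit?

Total capacity across all pharmacists is 2+2+2+2+2 = 10, and 11 slots are needed, so at most 10 can be filled.
An assignment achieving 10: Mon-AM→Cruz, Mon-PM→Osei, Tue-AM→Cruz+Eriksen, Tue-PM→Ueda+Leclerc, Wed-AM→Eriksen+Ueda, Wed-PM→Leclerc, Thu-PM→Osei.
Loads: Osei 2/2, Cruz 2/2, Eriksen 2/2, Ueda 2/2, Leclerc 2/2.

10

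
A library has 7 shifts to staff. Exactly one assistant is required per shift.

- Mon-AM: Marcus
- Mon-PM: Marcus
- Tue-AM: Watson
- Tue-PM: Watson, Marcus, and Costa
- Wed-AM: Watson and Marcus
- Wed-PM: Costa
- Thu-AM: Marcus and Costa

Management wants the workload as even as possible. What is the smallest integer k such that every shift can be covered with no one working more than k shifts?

3

With 3 assistants and 7 worker-slots to fill, someone must work at least ⌈7/3⌉ = 3 shifts, so k ≥ 3.
k = 3 works: Mon-AM→Marcus, Mon-PM→Marcus, Tue-AM→Watson, Tue-PM→Watson, Wed-AM→Watson, Wed-PM→Costa, Thu-AM→Marcus.
Loads: Watson 3, Marcus 3, Costa 1 — all ≤ 3.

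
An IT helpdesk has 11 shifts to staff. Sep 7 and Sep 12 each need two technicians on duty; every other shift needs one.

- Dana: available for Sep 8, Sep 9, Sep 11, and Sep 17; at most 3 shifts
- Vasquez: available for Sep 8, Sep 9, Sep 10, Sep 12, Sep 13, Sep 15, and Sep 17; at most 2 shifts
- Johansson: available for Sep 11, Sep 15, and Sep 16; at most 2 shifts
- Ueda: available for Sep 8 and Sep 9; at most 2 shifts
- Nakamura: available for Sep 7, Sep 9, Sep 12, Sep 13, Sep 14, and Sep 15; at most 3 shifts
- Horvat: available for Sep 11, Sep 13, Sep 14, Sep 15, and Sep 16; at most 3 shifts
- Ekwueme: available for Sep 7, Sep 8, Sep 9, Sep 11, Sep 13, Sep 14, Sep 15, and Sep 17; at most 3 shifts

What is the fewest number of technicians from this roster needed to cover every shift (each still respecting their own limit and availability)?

5

13 slots to fill and no one can take more than 3, so at least ⌈13/3⌉ = 5 technicians are needed.
Dana, Vasquez, Johansson, Nakamura, and Ekwueme alone can cover everything: Sep 7→Nakamura+Ekwueme, Sep 8→Dana, Sep 9→Ekwueme, Sep 10→Vasquez, Sep 11→Dana, Sep 12→Vasquez+Nakamura, Sep 13→Ekwueme, Sep 14→Nakamura, Sep 15→Johansson, Sep 16→Johansson, Sep 17→Dana.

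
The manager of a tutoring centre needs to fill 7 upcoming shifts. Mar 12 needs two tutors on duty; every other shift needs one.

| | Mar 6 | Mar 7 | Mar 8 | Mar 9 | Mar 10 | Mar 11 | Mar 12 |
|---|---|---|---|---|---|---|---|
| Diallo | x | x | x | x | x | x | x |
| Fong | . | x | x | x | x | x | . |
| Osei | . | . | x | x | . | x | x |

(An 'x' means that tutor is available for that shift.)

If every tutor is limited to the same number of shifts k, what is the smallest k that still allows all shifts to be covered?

With 3 tutors and 8 worker-slots to fill, someone must work at least ⌈8/3⌉ = 3 shifts, so k ≥ 3.
k = 3 works: Mar 6→Diallo, Mar 7→Diallo, Mar 8→Fong, Mar 9→Fong, Mar 10→Fong, Mar 11→Osei, Mar 12→Diallo+Osei.
Loads: Diallo 3, Fong 3, Osei 2 — all ≤ 3.

3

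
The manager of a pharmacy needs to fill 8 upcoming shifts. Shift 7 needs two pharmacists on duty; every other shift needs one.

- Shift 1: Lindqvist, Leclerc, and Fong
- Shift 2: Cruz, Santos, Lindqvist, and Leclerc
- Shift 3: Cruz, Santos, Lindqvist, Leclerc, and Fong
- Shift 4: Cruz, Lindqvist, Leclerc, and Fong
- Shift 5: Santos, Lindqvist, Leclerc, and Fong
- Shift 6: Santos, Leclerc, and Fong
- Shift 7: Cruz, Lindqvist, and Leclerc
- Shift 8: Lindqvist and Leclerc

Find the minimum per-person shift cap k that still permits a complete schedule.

2

With 5 pharmacists and 9 worker-slots to fill, someone must work at least ⌈9/5⌉ = 2 shifts, so k ≥ 2.
k = 2 works: Shift 1→Lindqvist, Shift 2→Cruz, Shift 3→Fong, Shift 4→Leclerc, Shift 5→Santos, Shift 6→Santos, Shift 7→Cruz+Leclerc, Shift 8→Lindqvist.
Loads: Cruz 2, Santos 2, Lindqvist 2, Leclerc 2, Fong 1 — all ≤ 2.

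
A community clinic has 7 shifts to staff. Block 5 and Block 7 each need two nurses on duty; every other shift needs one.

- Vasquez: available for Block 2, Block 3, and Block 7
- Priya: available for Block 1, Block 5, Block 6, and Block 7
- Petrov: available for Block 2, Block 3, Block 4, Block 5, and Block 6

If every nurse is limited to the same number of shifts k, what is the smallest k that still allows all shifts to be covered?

With 3 nurses and 9 worker-slots to fill, someone must work at least ⌈9/3⌉ = 3 shifts, so k ≥ 3.
k = 3 works: Block 1→Priya, Block 2→Vasquez, Block 3→Vasquez, Block 4→Petrov, Block 5→Priya+Petrov, Block 6→Petrov, Block 7→Vasquez+Priya.
Loads: Vasquez 3, Priya 3, Petrov 3 — all ≤ 3.

3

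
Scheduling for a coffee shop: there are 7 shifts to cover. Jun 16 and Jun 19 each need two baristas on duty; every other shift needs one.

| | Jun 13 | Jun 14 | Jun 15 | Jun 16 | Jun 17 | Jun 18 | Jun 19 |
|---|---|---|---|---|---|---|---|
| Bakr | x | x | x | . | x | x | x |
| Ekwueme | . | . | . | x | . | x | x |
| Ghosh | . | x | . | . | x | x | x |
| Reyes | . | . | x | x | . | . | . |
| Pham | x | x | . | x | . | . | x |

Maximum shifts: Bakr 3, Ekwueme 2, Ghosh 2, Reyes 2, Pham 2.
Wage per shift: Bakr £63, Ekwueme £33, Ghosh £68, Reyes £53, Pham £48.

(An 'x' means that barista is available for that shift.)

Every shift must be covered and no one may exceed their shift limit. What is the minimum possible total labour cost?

£457

Picking the cheapest available barista for each shift independently would cost £407, but that ignores the shift limits.
An optimal schedule: Jun 13→Pham, Jun 14→Pham, Jun 15→Reyes, Jun 16→Ekwueme+Reyes, Jun 17→Bakr, Jun 18→Bakr, Jun 19→Ekwueme+Bakr.
Total: 48 + 48 + 53 + 33 + 53 + 63 + 63 + 33 + 63 = £457.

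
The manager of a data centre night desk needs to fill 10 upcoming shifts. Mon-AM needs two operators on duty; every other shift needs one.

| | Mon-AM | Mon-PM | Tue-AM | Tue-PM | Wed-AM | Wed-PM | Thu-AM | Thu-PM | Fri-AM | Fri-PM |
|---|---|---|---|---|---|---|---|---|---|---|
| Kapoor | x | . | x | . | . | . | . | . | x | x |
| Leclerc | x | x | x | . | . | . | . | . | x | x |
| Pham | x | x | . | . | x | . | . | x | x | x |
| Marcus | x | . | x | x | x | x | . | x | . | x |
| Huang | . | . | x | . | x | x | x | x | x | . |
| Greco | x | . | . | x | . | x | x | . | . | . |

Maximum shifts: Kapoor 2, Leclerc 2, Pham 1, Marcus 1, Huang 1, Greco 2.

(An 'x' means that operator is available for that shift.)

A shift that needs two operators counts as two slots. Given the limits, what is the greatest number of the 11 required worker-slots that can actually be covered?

9

Total capacity across all operators is 2+2+1+1+1+2 = 9, and 11 slots are needed, so at most 9 can be filled.
An assignment achieving 9: Mon-AM→Greco, Mon-PM→Leclerc, Tue-AM→Kapoor, Tue-PM→Marcus, Wed-AM→Pham, Wed-PM→Greco, Thu-AM→Huang, Fri-AM→Kapoor, Fri-PM→Leclerc.
Loads: Kapoor 2/2, Leclerc 2/2, Pham 1/1, Marcus 1/1, Huang 1/1, Greco 2/2.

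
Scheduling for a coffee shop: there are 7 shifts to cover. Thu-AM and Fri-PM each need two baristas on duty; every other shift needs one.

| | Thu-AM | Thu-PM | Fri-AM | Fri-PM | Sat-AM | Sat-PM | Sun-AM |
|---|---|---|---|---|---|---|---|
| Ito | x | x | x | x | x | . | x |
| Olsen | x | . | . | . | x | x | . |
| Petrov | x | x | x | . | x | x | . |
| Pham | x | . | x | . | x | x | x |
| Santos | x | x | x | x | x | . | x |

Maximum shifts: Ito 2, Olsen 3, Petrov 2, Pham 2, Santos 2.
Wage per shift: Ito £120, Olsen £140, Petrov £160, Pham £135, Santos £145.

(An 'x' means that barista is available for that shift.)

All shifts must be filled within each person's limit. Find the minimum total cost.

Fri-PM can only be covered by Ito and Santos, so that assignment is forced.
Picking the cheapest available barista for each shift independently would cost £1135, but that ignores the shift limits.
An optimal schedule: Thu-AM→Olsen+Santos, Thu-PM→Ito, Fri-AM→Pham, Fri-PM→Ito+Santos, Sat-AM→Olsen, Sat-PM→Olsen, Sun-AM→Pham.
Total: 140 + 145 + 120 + 135 + 120 + 145 + 140 + 140 + 135 = £1220.

£1220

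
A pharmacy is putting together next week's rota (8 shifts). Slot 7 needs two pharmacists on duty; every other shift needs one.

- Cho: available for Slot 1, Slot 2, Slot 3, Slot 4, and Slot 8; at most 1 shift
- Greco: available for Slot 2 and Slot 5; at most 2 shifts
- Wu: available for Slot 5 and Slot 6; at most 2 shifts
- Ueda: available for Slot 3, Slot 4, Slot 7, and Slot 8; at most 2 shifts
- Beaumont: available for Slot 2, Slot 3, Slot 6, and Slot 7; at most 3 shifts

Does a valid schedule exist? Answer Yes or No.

Total capacity is 10 and 9 slots are needed, so capacity alone doesn't rule it out.
Shifts {Slot 1, Slot 4, Slot 7, Slot 8} need 5 worker-slots in total, but the pharmacists available for any of those shifts (Cho, Ueda, and Beaumont) can supply at most 4 among them. So no valid schedule exists.

No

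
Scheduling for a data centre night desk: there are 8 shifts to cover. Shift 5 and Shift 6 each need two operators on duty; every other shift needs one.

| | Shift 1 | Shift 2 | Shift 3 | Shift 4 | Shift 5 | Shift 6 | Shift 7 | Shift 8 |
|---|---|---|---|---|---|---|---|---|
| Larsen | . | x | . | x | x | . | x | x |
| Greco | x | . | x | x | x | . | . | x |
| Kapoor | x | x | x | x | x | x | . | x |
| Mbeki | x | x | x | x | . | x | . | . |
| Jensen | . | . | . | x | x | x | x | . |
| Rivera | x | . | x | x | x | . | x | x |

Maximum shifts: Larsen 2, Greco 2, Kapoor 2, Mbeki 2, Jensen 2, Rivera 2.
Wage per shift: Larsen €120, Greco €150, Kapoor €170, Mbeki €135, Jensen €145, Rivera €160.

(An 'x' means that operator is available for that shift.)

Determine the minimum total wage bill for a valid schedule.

Picking the cheapest available operator for each shift independently would cost €1295, but that ignores the shift limits.
An optimal schedule: Shift 1→Mbeki, Shift 2→Larsen, Shift 3→Greco, Shift 4→Rivera, Shift 5→Jensen+Rivera, Shift 6→Mbeki+Jensen, Shift 7→Larsen, Shift 8→Greco.
Total: 135 + 120 + 150 + 160 + 145 + 160 + 135 + 145 + 120 + 150 = €1420.

€1420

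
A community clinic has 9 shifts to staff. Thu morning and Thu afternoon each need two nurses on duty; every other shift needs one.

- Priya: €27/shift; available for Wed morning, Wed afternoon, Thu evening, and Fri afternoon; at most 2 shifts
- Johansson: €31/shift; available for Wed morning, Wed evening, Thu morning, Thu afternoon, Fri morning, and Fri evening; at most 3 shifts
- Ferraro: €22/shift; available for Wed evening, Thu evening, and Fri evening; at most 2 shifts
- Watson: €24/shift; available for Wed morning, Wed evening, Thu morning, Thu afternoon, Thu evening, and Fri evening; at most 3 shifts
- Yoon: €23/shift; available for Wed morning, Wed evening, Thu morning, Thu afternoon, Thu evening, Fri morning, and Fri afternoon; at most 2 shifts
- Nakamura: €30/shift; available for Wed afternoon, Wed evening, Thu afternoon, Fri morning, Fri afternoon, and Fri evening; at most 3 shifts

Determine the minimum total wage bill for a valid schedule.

€276

Picking the cheapest available nurse for each shift independently would cost €256, but that ignores the shift limits.
An optimal schedule: Wed morning→Watson, Wed afternoon→Priya, Wed evening→Nakamura, Thu morning→Yoon+Watson, Thu afternoon→Watson+Nakamura, Thu evening→Ferraro, Fri morning→Yoon, Fri afternoon→Priya, Fri evening→Ferraro.
Total: 24 + 27 + 30 + 23 + 24 + 24 + 30 + 22 + 23 + 27 + 22 = €276.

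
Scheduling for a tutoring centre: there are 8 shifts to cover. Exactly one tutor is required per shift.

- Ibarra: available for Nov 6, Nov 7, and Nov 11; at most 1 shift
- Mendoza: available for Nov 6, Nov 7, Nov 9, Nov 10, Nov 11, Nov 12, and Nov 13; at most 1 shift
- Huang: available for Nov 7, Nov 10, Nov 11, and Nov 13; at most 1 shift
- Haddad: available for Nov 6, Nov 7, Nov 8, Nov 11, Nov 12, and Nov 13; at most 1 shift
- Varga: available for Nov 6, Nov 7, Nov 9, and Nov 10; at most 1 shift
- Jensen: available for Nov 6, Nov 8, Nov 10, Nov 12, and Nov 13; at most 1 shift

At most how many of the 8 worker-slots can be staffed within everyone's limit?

6

Total capacity across all tutors is 1+1+1+1+1+1 = 6, and 8 slots are needed, so at most 6 can be filled.
An assignment achieving 6: Nov 6→Varga, Nov 8→Haddad, Nov 9→Mendoza, Nov 10→Huang, Nov 11→Ibarra, Nov 12→Jensen.
Loads: Ibarra 1/1, Mendoza 1/1, Huang 1/1, Haddad 1/1, Varga 1/1, Jensen 1/1.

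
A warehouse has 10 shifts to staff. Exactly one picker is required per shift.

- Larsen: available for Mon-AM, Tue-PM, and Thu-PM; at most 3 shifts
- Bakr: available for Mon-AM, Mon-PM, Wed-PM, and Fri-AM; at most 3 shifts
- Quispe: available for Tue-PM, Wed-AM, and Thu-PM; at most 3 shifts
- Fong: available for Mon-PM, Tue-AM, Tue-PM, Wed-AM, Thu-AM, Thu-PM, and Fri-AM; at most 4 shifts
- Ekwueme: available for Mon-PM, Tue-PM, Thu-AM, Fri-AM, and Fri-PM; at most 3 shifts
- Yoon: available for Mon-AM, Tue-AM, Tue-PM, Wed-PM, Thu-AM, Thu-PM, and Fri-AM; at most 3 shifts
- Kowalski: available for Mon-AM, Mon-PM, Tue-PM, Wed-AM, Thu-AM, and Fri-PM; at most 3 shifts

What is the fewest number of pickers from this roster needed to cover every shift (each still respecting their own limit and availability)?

10 slots to fill and no one can take more than 4, so at least ⌈10/4⌉ = 3 pickers are needed.
Bakr, Fong, and Ekwueme alone can cover everything: Mon-AM→Bakr, Mon-PM→Bakr, Tue-AM→Fong, Tue-PM→Fong, Wed-AM→Fong, Wed-PM→Bakr, Thu-AM→Ekwueme, Thu-PM→Fong, Fri-AM→Ekwueme, Fri-PM→Ekwueme.

3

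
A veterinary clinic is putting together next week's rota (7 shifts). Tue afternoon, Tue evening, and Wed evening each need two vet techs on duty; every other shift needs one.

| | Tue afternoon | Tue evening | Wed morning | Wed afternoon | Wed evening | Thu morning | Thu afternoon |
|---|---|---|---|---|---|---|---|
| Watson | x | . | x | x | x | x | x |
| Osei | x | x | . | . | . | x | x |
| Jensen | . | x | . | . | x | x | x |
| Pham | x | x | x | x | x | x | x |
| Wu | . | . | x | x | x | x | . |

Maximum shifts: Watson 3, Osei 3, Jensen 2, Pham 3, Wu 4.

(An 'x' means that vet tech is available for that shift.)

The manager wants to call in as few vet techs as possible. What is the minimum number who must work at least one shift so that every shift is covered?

3

10 slots to fill and no one can take more than 4, so at least ⌈10/4⌉ = 3 vet techs are needed.
Osei, Pham, and Wu alone can cover everything: Tue afternoon→Osei+Pham, Tue evening→Osei+Pham, Wed morning→Wu, Wed afternoon→Wu, Wed evening→Pham+Wu, Thu morning→Wu, Thu afternoon→Osei.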